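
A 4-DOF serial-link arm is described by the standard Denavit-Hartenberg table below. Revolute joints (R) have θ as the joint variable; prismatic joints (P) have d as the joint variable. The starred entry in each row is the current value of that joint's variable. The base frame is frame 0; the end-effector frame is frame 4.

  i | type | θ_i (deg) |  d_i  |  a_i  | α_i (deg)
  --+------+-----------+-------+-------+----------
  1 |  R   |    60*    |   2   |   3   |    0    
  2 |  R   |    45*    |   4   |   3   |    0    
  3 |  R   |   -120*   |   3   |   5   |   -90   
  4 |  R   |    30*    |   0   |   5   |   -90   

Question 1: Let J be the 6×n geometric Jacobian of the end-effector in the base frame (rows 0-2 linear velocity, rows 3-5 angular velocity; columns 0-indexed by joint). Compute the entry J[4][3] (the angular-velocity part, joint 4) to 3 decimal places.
0.966

axis z_3 = (0.2588,0.9659,0.0000); lever o_n−o_3 = (4.1826,-1.1207,-2.5000)
cross product → J_v[:, 3] = (-2.4148,0.6470,-4.3301)
J_ω[:, 3] = z_3
entry J[4][3] = 0.9659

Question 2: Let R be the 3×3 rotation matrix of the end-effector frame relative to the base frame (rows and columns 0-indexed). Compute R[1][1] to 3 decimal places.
End-effector y-axis (col 1 of R) = (-0.2588,-0.9659,-0.0000)
R[1][1] = -0.9659

-0.966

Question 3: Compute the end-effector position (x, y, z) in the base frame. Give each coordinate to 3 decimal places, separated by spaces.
9.736 3.081 6.500

after link 1: o_1 = (1.5000, 2.5981, 2.0000)
after link 2: o_2 = (0.7235, 5.4959, 6.0000)
after link 3: o_3 = (5.5532, 4.2018, 9.0000)
after link 4: o_4 = (9.7358, 3.0810, 6.5000)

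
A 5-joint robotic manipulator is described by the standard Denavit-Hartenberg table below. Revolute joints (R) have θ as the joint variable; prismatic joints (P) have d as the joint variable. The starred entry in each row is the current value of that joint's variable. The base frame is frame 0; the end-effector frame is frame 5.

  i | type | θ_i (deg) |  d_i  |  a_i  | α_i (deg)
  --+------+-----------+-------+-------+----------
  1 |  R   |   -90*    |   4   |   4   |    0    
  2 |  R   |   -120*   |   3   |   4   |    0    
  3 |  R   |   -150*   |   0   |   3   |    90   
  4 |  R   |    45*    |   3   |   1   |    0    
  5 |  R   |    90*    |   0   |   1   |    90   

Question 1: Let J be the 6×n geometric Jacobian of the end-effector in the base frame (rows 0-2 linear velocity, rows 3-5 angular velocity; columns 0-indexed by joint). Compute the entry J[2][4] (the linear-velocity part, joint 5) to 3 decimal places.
axis z_4 = (0.0000,-1.0000,0.0000); lever o_n−o_4 = (-0.7071,0.0000,0.7071)
cross product → J_v[:, 4] = (-0.7071,-0.0000,-0.7071)
J_ω[:, 4] = z_4
entry J[2][4] = -0.7071

-0.707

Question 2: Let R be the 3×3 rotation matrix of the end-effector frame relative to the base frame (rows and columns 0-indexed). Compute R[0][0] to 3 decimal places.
End-effector x-axis (col 0 of R) = (-0.7071,-0.0000,0.7071)
R[0][0] = -0.7071

-0.707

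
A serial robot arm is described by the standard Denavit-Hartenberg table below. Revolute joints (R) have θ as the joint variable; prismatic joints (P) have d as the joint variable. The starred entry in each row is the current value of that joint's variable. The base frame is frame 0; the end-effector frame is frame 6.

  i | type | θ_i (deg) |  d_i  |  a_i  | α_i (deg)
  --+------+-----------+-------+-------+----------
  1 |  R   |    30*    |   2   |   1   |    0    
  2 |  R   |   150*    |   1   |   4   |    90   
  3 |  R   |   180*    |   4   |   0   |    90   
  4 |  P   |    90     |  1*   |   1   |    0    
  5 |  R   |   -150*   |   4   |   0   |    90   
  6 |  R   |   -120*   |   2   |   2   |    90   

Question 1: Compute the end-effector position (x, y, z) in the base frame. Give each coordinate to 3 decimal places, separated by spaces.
-5.366 5.366 6.268

after link 1: o_1 = (0.8660, 0.5000, 2.0000)
after link 2: o_2 = (-3.1340, 0.5000, 3.0000)
after link 3: o_3 = (-3.1340, 4.5000, 3.0000)
after link 4: o_4 = (-3.1340, 5.5000, 4.0000)
after link 5: o_5 = (-3.1340, 5.5000, 8.0000)
after link 6: o_6 = (-5.3660, 5.3660, 6.2679)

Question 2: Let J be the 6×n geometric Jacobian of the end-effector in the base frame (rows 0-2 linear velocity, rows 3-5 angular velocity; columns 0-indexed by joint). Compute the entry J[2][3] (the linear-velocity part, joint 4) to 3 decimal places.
prismatic axis z_3 = (-0.0000,0.0000,1.0000)
J_v[:, 3] = z_3; J_ω[:, 3] = (0,0,0)
entry J[2][3] = 1.0000

1.000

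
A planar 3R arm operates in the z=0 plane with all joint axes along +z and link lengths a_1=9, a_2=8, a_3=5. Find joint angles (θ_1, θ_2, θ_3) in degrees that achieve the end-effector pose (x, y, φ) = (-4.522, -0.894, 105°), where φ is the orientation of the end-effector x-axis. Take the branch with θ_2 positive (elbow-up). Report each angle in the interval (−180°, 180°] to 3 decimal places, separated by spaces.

wrist centre = target − a_3·(cos φ, sin φ) = (-3.2279, -5.7236)
cos θ_2 = (43.1793−9²−8²)/(2·9·8) = -0.7071; θ_2 = 134.9985° (elbow-up)
β = atan2(-5.7236,-3.2279) = -119.4213°; ψ = atan2(5.6570,3.3433) = 59.4169°
θ_1 = β − ψ = -178.8382°
θ_3 = φ − θ_1 − θ_2 = 148.8397° (wrapped to (-180°,180°])

-178.838 134.998 148.840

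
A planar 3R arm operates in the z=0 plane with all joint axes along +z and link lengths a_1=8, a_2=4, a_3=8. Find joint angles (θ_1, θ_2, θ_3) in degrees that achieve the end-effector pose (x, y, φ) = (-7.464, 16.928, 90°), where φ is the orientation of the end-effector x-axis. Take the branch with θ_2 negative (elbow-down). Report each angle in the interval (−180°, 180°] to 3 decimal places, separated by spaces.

wrist centre = target − a_3·(cos φ, sin φ) = (-7.4640, 8.9280)
cos θ_2 = (135.4205−8²−4²)/(2·8·4) = 0.8659; θ_2 = -30.0092° (elbow-down)
β = atan2(8.9280,-7.4640) = 129.8963°; ψ = atan2(-2.0006,11.4638) = -9.8991°
θ_1 = β − ψ = 139.7954°
θ_3 = φ − θ_1 − θ_2 = -19.7862° (wrapped to (-180°,180°])

139.795 -30.009 -19.786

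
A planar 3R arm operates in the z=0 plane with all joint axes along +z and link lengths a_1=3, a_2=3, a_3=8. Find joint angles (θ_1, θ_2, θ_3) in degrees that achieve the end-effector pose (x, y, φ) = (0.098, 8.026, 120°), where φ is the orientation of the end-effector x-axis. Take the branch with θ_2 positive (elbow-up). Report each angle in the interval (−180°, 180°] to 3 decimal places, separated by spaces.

wrist centre = target − a_3·(cos φ, sin φ) = (4.0980, 1.0978)
cos θ_2 = (17.9988−3²−3²)/(2·3·3) = -0.0001; θ_2 = 90.0039° (elbow-up)
β = atan2(1.0978,4.0980) = 14.9966°; ψ = atan2(3.0000,2.9998) = 45.0020°
θ_1 = β − ψ = -30.0053°
θ_3 = φ − θ_1 − θ_2 = 60.0014° (wrapped to (-180°,180°])

-30.005 90.004 60.001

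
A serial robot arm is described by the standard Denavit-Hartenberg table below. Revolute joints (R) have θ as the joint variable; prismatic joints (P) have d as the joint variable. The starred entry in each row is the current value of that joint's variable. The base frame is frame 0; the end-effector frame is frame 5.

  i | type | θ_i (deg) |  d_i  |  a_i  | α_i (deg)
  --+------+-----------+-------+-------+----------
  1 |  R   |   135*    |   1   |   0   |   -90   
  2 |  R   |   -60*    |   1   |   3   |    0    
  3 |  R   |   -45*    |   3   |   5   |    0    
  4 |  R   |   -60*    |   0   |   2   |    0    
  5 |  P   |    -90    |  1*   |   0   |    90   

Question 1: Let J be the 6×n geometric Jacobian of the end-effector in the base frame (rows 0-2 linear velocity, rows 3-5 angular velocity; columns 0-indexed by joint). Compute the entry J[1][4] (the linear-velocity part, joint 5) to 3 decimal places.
prismatic axis z_4 = (-0.7071,-0.7071,0.0000)
J_v[:, 4] = z_4; J_ω[:, 4] = (0,0,0)
entry J[1][4] = -0.7071

-0.707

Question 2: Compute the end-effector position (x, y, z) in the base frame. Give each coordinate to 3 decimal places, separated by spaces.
-2.315 -4.756 8.945

after link 1: o_1 = (0.0000, 0.0000, 1.0000)
after link 2: o_2 = (-1.7678, 0.3536, 3.5981)
after link 3: o_3 = (-2.9740, -2.6828, 8.4277)
after link 4: o_4 = (-1.6080, -4.0489, 8.9453)
after link 5: o_5 = (-2.3151, -4.7560, 8.9453)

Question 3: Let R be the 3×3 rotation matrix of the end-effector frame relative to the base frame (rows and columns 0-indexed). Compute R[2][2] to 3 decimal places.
-0.259

End-effector z-axis (col 2 of R) = (-0.6830,0.6830,-0.2588)
R[2][2] = -0.2588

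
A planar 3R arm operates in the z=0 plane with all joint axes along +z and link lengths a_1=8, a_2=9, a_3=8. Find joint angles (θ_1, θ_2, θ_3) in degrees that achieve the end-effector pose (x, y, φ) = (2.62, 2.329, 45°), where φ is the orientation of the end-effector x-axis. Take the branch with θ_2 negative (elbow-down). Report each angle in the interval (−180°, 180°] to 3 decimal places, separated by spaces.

wrist centre = target − a_3·(cos φ, sin φ) = (-3.0369, -3.3279)
cos θ_2 = (20.2971−8²−9²)/(2·8·9) = -0.8660; θ_2 = -149.9962° (elbow-down)
β = atan2(-3.3279,-3.0369) = -132.3822°; ψ = atan2(-4.5005,0.2061) = -87.3784°
θ_1 = β − ψ = -45.0038°
θ_3 = φ − θ_1 − θ_2 = -120.0000° (wrapped to (-180°,180°])

-45.004 -149.996 -120.000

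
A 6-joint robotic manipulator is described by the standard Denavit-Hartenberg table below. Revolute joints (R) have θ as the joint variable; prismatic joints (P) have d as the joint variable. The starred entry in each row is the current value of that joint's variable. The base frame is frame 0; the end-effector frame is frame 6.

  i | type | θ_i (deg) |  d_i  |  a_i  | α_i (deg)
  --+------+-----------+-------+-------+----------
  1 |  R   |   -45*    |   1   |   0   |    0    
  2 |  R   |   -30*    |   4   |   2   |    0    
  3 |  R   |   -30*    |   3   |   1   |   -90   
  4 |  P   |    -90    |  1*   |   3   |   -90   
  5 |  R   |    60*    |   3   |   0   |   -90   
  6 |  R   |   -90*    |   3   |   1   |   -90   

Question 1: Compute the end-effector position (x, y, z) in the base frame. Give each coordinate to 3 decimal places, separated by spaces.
-1.259 -6.632 8.402

after link 1: o_1 = (0.0000, 0.0000, 1.0000)
after link 2: o_2 = (0.5176, -1.9319, 5.0000)
after link 3: o_3 = (0.2588, -2.8978, 8.0000)
after link 4: o_4 = (1.2247, -3.1566, 11.0000)
after link 5: o_5 = (0.4483, -6.0544, 11.0000)
after link 6: o_6 = (-1.2594, -6.6321, 8.4019)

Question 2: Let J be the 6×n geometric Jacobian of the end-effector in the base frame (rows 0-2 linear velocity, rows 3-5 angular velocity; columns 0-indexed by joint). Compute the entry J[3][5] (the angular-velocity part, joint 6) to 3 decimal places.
axis z_5 = (-0.4830,0.1294,-0.8660); lever o_n−o_5 = (-1.7077,-0.5777,-2.5981)
cross product → J_v[:, 5] = (-0.8365,0.2241,0.5000)
J_ω[:, 5] = z_5
entry J[3][5] = -0.4830

-0.483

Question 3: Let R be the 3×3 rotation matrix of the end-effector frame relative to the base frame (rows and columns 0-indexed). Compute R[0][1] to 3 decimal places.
0.483

End-effector y-axis (col 1 of R) = (0.4830,-0.1294,0.8660)
R[0][1] = 0.4830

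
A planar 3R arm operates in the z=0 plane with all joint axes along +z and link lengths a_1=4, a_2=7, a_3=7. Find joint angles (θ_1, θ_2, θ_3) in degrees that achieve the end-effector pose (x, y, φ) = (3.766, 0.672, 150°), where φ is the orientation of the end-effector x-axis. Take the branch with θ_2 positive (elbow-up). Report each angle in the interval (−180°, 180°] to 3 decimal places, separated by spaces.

wrist centre = target − a_3·(cos φ, sin φ) = (9.8282, -2.8280)
cos θ_2 = (104.5907−4²−7²)/(2·4·7) = 0.7070; θ_2 = 45.0106° (elbow-up)
β = atan2(-2.8280,9.8282) = -16.0529°; ψ = atan2(4.9507,8.9488) = 28.9522°
θ_1 = β − ψ = -45.0050°
θ_3 = φ − θ_1 − θ_2 = 149.9945° (wrapped to (-180°,180°])

-45.005 45.011 149.994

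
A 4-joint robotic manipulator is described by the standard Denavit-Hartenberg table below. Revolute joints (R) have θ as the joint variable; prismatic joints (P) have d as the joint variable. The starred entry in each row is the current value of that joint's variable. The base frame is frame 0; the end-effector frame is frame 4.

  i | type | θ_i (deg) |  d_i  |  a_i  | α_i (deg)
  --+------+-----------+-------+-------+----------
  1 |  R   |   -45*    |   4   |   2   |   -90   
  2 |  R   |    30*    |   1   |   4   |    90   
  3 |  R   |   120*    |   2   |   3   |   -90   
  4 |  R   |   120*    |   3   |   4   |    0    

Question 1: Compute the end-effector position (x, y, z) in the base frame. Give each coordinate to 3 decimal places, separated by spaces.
1.708 -1.190 2.281

after link 1: o_1 = (1.4142, -1.4142, 4.0000)
after link 2: o_2 = (4.5708, -3.1566, 2.0000)
after link 3: o_3 = (6.1965, -1.1080, 4.4821)
after link 4: o_4 = (1.7077, -1.1901, 2.2811)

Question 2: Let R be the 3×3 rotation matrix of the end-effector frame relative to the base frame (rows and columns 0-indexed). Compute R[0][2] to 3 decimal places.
End-effector z-axis (col 2 of R) = (-0.8839,0.1768,0.4330)
R[0][2] = -0.8839

-0.884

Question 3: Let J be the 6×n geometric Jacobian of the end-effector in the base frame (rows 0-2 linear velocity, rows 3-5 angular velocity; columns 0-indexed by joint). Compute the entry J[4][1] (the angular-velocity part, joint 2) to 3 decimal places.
0.707

axis z_1 = (0.7071,0.7071,0.0000); lever o_n−o_1 = (0.2935,0.2241,-1.7189)
cross product → J_v[:, 1] = (-1.2155,1.2155,-0.0490)
J_ω[:, 1] = z_1
entry J[4][1] = 0.7071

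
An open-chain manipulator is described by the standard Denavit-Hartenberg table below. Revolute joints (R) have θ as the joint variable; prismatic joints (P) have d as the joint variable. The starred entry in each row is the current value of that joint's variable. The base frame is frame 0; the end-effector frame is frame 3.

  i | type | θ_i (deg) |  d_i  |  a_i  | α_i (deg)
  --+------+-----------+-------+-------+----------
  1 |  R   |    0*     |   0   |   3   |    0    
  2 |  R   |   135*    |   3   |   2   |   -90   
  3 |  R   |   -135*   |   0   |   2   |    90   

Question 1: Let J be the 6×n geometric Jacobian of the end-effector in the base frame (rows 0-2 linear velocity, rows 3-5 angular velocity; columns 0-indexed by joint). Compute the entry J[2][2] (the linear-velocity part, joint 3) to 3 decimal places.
axis z_2 = (-0.7071,-0.7071,0.0000); lever o_n−o_2 = (1.0000,-1.0000,1.4142)
cross product → J_v[:, 2] = (-1.0000,1.0000,1.4142)
J_ω[:, 2] = z_2
entry J[2][2] = 1.4142

1.414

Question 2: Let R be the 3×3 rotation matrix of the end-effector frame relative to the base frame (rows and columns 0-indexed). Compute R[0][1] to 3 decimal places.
End-effector y-axis (col 1 of R) = (-0.7071,-0.7071,0.0000)
R[0][1] = -0.7071

-0.707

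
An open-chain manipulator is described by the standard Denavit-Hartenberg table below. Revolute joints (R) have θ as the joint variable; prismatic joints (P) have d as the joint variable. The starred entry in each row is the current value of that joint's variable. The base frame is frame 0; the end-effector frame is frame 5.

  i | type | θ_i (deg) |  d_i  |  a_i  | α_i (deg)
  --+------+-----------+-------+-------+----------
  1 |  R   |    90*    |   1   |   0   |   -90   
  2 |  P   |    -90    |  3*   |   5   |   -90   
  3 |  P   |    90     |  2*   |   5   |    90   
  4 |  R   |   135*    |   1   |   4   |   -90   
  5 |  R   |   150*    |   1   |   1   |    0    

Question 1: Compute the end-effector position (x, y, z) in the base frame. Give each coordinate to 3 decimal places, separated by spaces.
-0.923 3.509 6.500

after link 1: o_1 = (0.0000, 0.0000, 1.0000)
after link 2: o_2 = (-3.0000, 0.0000, 6.0000)
after link 3: o_3 = (2.0000, 2.0000, 6.0000)
after link 4: o_4 = (-0.8284, 4.8284, 7.0000)
after link 5: o_5 = (-0.9232, 3.5089, 6.5000)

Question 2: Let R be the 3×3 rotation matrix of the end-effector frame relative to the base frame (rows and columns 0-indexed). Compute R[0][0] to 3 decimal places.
0.612

End-effector x-axis (col 0 of R) = (0.6124,-0.6124,-0.5000)
R[0][0] = 0.6124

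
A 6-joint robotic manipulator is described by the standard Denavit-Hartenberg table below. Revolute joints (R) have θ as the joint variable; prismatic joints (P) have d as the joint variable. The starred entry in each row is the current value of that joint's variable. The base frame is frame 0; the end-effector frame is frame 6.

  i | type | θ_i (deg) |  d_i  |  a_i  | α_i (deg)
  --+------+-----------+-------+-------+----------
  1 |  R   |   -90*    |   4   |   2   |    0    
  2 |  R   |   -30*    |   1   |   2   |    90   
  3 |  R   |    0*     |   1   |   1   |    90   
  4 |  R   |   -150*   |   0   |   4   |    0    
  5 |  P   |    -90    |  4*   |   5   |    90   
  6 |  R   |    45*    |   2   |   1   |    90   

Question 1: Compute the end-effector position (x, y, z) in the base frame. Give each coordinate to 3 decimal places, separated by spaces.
-3.488 1.844 0.293

after link 1: o_1 = (0.0000, -2.0000, 4.0000)
after link 2: o_2 = (-1.0000, -3.7321, 5.0000)
after link 3: o_3 = (-2.3660, -4.0981, 5.0000)
after link 4: o_4 = (1.0981, -2.0981, 5.0000)
after link 5: o_5 = (-1.4019, 2.2321, 1.0000)
after link 6: o_6 = (-3.4875, 1.8444, 0.2929)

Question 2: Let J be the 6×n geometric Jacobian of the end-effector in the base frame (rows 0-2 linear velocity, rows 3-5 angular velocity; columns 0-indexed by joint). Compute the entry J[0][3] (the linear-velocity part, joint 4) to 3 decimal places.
5.942

axis z_3 = (-0.0000,0.0000,-1.0000); lever o_n−o_3 = (-1.1215,5.9425,-4.7071)
cross product → J_v[:, 3] = (5.9425,1.1215,-0.0000)
J_ω[:, 3] = z_3
entry J[0][3] = 5.9425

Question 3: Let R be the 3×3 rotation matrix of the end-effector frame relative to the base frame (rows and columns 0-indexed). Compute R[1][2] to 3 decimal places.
0.612

End-effector z-axis (col 2 of R) = (-0.3536,0.6124,0.7071)
R[1][2] = 0.6124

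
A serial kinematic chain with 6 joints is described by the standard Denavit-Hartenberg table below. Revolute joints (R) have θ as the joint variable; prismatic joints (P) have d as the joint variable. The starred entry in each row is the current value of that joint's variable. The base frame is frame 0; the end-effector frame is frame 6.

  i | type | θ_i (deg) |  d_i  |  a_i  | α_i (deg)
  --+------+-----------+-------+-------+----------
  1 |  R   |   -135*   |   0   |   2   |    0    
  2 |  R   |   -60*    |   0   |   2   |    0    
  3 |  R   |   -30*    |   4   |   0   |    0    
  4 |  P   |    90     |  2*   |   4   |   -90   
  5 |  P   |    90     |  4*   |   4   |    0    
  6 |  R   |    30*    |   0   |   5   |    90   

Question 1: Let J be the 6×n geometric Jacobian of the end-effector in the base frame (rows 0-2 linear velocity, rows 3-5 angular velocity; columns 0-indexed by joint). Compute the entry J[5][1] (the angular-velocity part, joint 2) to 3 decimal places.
axis z_1 = (0.0000,0.0000,1.0000); lever o_n−o_1 = (-0.1641,-3.3714,-2.3301)
cross product → J_v[:, 1] = (3.3714,-0.1641,0.0000)
J_ω[:, 1] = z_1
entry J[5][1] = 1.0000

1.000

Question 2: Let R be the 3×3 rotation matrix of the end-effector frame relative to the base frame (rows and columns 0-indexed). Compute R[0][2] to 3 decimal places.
End-effector z-axis (col 2 of R) = (-0.6124,-0.6124,-0.5000)
R[0][2] = -0.6124

-0.612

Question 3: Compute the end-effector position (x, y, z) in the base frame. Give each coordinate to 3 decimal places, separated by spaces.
-1.578 -4.786 -2.330

after link 1: o_1 = (-1.4142, -1.4142, 0.0000)
after link 2: o_2 = (-3.3461, -0.8966, 0.0000)
after link 3: o_3 = (-3.3461, -0.8966, 4.0000)
after link 4: o_4 = (-6.1745, -3.7250, 6.0000)
after link 5: o_5 = (-3.3461, -6.5534, 2.0000)
after link 6: o_6 = (-1.5783, -4.7857, -2.3301)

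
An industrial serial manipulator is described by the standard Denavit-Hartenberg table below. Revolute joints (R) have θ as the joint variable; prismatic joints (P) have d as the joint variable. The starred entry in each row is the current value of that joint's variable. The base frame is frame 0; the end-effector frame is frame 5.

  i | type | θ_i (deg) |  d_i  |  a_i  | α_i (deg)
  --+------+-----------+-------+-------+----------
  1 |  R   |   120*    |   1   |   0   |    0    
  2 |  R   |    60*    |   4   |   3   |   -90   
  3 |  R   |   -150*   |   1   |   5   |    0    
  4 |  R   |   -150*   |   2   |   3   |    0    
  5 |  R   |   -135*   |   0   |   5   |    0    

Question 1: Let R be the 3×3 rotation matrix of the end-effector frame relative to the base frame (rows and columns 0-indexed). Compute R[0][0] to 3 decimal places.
-0.259

End-effector x-axis (col 0 of R) = (-0.2588,0.0000,0.9659)
R[0][0] = -0.2588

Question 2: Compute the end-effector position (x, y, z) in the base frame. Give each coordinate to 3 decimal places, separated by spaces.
after link 1: o_1 = (0.0000, 0.0000, 1.0000)
after link 2: o_2 = (-3.0000, 0.0000, 5.0000)
after link 3: o_3 = (1.3301, -1.0000, 7.5000)
after link 4: o_4 = (-0.1699, -3.0000, 4.9019)
after link 5: o_5 = (-1.4640, -3.0000, 9.7316)

-1.464 -3.000 9.732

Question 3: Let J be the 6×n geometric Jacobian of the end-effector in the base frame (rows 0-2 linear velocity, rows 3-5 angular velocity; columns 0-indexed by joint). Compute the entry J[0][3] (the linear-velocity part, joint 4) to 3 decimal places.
-2.232

axis z_3 = (-0.0000,-1.0000,0.0000); lever o_n−o_3 = (-2.7941,-2.0000,2.2316)
cross product → J_v[:, 3] = (-2.2316,0.0000,-2.7941)
J_ω[:, 3] = z_3
entry J[0][3] = -2.2316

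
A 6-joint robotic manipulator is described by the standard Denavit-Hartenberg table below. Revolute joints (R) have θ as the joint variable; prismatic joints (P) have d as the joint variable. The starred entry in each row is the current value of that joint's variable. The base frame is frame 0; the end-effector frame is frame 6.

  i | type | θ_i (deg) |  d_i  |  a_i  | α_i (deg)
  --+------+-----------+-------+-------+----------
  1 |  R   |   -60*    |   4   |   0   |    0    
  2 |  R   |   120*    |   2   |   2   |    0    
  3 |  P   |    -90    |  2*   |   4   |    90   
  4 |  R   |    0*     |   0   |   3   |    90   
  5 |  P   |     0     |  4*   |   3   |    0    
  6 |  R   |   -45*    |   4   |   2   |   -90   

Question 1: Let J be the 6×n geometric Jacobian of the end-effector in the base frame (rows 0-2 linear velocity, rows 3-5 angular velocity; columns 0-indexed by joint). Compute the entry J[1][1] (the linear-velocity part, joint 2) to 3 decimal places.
axis z_1 = (0.0000,0.0000,1.0000); lever o_n−o_1 = (11.5921,-2.7503,-4.0000)
cross product → J_v[:, 1] = (2.7503,11.5921,-0.0000)
J_ω[:, 1] = z_1
entry J[1][1] = 11.5921

11.592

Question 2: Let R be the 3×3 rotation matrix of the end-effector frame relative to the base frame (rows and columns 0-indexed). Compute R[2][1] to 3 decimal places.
End-effector y-axis (col 1 of R) = (0.0000,0.0000,1.0000)
R[2][1] = 1.0000

1.000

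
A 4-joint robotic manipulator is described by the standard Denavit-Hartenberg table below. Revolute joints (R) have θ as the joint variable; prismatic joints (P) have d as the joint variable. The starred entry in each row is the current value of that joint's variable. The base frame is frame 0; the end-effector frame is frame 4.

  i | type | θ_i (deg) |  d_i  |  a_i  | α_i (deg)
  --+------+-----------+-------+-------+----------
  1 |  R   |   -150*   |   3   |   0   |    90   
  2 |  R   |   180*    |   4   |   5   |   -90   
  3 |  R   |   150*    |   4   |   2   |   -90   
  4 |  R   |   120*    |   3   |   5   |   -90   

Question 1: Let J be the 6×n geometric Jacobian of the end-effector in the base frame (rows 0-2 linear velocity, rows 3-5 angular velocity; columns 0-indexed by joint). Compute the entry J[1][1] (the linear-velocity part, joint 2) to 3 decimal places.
0.165

axis z_1 = (-0.5000,0.8660,0.0000); lever o_n−o_1 = (-0.0179,7.8971,0.3301)
cross product → J_v[:, 1] = (0.2859,0.1651,-3.9330)
J_ω[:, 1] = z_1
entry J[1][1] = 0.1651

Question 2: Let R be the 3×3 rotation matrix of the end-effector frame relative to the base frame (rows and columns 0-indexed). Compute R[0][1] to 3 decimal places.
End-effector y-axis (col 1 of R) = (0.8660,-0.5000,-0.0000)
R[0][1] = 0.8660

0.866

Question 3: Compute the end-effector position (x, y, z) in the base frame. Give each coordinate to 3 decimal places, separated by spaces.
after link 1: o_1 = (0.0000, 0.0000, 3.0000)
after link 2: o_2 = (2.3301, 5.9641, 3.0000)
after link 3: o_3 = (1.3301, 4.2321, -1.0000)
after link 4: o_4 = (-0.0179, 7.8971, 3.3301)

-0.018 7.897 3.330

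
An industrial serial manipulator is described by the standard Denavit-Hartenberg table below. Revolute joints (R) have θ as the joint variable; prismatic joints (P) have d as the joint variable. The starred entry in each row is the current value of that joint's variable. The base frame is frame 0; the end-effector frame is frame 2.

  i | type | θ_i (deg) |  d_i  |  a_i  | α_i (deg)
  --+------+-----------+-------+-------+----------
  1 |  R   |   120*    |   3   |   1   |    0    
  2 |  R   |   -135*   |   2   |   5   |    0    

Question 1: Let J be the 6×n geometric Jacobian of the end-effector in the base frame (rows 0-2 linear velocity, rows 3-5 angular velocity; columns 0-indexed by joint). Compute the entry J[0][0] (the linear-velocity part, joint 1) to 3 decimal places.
axis z_0 = ẑ; lever o_n−o_0 = (4.3296,-0.4281,5.0000)
cross product → J_v[:, 0] = (0.4281,4.3296,-0.0000)
J_ω[:, 0] = z_0
entry J[0][0] = 0.4281

0.428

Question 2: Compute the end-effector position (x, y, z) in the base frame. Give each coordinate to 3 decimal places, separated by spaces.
4.330 -0.428 5.000

after link 1: o_1 = (-0.5000, 0.8660, 3.0000)
after link 2: o_2 = (4.3296, -0.4281, 5.0000)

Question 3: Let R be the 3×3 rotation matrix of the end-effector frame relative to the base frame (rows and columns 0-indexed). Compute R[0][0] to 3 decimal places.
End-effector x-axis (col 0 of R) = (0.9659,-0.2588,0.0000)
R[0][0] = 0.9659

0.966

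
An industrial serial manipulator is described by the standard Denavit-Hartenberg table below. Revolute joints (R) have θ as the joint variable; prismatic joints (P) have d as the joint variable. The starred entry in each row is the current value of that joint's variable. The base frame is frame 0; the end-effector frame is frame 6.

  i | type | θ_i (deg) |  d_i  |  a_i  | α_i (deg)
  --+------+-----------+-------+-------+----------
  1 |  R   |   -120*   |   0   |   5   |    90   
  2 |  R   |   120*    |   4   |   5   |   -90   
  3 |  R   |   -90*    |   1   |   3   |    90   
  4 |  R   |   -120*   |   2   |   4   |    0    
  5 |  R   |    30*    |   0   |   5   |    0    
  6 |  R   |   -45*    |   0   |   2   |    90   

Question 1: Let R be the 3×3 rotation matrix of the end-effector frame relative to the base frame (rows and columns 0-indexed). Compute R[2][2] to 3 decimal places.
End-effector z-axis (col 2 of R) = (0.9186,0.1768,-0.3536)
R[2][2] = -0.3536

-0.354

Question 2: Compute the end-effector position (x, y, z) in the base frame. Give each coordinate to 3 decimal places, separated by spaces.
after link 1: o_1 = (-2.5000, -4.3301, 0.0000)
after link 2: o_2 = (-4.7141, -0.1651, 4.3301)
after link 3: o_3 = (-6.8792, 2.0849, 3.8301)
after link 4: o_4 = (-7.1471, -2.3792, 3.8301)
after link 5: o_5 = (-9.3122, -6.1292, 6.3301)
after link 6: o_6 = (-8.6998, -7.8969, 7.0372)

-8.700 -7.897 7.037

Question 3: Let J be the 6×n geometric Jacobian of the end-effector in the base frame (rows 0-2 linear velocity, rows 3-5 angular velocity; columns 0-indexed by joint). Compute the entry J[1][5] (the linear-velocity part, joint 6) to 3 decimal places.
axis z_5 = (-0.2500,-0.4330,-0.8660); lever o_n−o_5 = (0.6124,-1.7678,0.7071)
cross product → J_v[:, 5] = (-1.8371,-0.3536,0.7071)
J_ω[:, 5] = z_5
entry J[1][5] = -0.3536

-0.354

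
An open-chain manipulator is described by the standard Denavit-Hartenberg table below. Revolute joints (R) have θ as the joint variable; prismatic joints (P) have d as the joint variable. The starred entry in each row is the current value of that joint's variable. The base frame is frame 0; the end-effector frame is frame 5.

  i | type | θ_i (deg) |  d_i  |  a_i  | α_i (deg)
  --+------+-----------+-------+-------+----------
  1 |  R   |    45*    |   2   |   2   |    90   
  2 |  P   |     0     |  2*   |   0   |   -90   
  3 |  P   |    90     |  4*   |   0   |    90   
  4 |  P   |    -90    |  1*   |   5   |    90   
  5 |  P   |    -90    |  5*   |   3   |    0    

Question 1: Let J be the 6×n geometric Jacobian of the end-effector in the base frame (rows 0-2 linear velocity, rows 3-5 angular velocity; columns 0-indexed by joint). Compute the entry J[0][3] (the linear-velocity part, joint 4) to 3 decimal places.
0.707

prismatic axis z_3 = (0.7071,0.7071,0.0000)
J_v[:, 3] = z_3; J_ω[:, 3] = (0,0,0)
entry J[0][3] = 0.7071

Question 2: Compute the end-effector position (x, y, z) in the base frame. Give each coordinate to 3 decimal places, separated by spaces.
after link 1: o_1 = (1.4142, 1.4142, 2.0000)
after link 2: o_2 = (2.8284, -0.0000, 2.0000)
after link 3: o_3 = (2.8284, -0.0000, 6.0000)
after link 4: o_4 = (3.5355, 0.7071, 1.0000)
after link 5: o_5 = (4.9497, -4.9497, 1.0000)

4.950 -4.950 1.000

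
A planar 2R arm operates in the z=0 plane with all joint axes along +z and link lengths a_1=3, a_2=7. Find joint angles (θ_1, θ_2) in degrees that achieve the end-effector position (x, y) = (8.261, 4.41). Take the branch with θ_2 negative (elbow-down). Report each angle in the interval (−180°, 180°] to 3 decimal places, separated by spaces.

cos θ_2 = (87.6922−3²−7²)/(2·3·7) = 0.7070; θ_2 = -45.0121° (elbow-down)
β = atan2(4.4100,8.2610) = 28.0948°; ψ = atan2(-4.9508,7.9487) = -31.9164°
θ_1 = β − ψ = 60.0112°

60.011 -45.012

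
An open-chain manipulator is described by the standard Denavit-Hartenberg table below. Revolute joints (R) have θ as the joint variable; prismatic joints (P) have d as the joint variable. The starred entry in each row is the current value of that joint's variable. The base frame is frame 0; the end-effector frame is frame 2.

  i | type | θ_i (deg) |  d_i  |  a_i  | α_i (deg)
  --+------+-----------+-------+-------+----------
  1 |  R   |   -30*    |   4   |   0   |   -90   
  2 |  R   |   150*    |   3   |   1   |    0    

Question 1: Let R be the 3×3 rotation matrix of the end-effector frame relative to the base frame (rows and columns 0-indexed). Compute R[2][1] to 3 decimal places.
0.866

End-effector y-axis (col 1 of R) = (-0.4330,0.2500,0.8660)
R[2][1] = 0.8660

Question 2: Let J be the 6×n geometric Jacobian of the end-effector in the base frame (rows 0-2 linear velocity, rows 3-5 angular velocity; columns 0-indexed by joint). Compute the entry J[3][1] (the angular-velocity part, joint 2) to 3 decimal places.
0.500

axis z_1 = (0.5000,0.8660,0.0000); lever o_n−o_1 = (0.7500,3.0311,-0.5000)
cross product → J_v[:, 1] = (-0.4330,0.2500,0.8660)
J_ω[:, 1] = z_1
entry J[3][1] = 0.5000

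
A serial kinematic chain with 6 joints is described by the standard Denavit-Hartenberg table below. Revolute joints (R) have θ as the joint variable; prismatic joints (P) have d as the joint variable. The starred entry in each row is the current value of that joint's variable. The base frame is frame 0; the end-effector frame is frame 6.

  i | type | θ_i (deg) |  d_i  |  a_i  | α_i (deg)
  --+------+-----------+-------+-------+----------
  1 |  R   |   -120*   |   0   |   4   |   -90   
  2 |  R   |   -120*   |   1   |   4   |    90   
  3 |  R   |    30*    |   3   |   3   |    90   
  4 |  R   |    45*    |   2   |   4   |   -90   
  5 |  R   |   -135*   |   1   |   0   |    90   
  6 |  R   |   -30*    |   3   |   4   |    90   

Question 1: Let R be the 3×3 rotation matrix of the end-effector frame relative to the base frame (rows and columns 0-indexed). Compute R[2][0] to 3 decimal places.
End-effector x-axis (col 0 of R) = (-0.7749,-0.2021,0.5989)
R[2][0] = 0.5989

0.599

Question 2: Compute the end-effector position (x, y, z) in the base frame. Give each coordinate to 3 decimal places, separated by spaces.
after link 1: o_1 = (-2.0000, -3.4641, 0.0000)
after link 2: o_2 = (-0.1340, -2.2321, 3.4641)
after link 3: o_3 = (3.1136, 0.3929, 4.2141)
after link 4: o_4 = (4.9255, 4.1669, 5.7872)
after link 5: o_5 = (4.7724, 4.6088, 4.9034)
after link 6: o_6 = (1.3747, 1.1100, 6.0052)

1.375 1.110 6.005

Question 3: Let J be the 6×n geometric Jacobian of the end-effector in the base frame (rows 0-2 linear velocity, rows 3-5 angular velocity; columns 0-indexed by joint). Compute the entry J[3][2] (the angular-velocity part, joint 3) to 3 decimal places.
0.433

axis z_2 = (0.4330,0.7500,-0.5000); lever o_n−o_2 = (1.5086,3.3421,2.5411)
cross product → J_v[:, 2] = (3.5769,-1.8547,0.3157)
J_ω[:, 2] = z_2
entry J[3][2] = 0.4330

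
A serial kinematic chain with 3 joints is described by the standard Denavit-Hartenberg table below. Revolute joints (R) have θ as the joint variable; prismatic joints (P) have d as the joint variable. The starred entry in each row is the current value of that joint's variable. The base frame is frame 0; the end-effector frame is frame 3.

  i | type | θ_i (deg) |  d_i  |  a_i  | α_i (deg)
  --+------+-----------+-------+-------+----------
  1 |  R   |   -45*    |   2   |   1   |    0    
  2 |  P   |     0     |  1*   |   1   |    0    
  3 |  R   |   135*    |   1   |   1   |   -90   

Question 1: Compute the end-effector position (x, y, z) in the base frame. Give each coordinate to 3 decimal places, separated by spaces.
1.414 -0.414 4.000

after link 1: o_1 = (0.7071, -0.7071, 2.0000)
after link 2: o_2 = (1.4142, -1.4142, 3.0000)
after link 3: o_3 = (1.4142, -0.4142, 4.0000)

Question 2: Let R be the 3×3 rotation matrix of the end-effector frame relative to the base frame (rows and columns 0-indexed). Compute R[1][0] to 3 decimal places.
End-effector x-axis (col 0 of R) = (0.0000,1.0000,0.0000)
R[1][0] = 1.0000

1.000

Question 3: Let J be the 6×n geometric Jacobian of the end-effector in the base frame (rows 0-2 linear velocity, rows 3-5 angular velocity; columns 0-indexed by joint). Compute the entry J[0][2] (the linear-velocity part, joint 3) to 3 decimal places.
axis z_2 = (0.0000,0.0000,1.0000); lever o_n−o_2 = (0.0000,1.0000,1.0000)
cross product → J_v[:, 2] = (-1.0000,0.0000,0.0000)
J_ω[:, 2] = z_2
entry J[0][2] = -1.0000

-1.000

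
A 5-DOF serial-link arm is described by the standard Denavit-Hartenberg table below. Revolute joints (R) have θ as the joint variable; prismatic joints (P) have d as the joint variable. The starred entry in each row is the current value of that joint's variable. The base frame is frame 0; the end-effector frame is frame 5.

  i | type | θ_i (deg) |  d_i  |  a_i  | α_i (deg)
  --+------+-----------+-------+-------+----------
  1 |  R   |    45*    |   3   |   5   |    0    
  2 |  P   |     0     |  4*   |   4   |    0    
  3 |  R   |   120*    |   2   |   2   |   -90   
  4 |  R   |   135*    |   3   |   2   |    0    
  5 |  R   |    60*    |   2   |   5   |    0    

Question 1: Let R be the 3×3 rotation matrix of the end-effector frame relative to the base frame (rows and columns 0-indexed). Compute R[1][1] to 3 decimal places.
End-effector y-axis (col 1 of R) = (-0.2500,0.0670,0.9659)
R[1][1] = 0.0670

0.067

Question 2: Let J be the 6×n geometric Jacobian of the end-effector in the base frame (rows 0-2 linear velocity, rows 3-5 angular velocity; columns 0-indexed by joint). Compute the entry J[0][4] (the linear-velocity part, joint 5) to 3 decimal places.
-1.250

axis z_4 = (-0.2588,-0.9659,0.0000); lever o_n−o_4 = (4.1474,-3.1819,1.2941)
cross product → J_v[:, 4] = (-1.2500,0.3349,4.8296)
J_ω[:, 4] = z_4
entry J[0][4] = -1.2500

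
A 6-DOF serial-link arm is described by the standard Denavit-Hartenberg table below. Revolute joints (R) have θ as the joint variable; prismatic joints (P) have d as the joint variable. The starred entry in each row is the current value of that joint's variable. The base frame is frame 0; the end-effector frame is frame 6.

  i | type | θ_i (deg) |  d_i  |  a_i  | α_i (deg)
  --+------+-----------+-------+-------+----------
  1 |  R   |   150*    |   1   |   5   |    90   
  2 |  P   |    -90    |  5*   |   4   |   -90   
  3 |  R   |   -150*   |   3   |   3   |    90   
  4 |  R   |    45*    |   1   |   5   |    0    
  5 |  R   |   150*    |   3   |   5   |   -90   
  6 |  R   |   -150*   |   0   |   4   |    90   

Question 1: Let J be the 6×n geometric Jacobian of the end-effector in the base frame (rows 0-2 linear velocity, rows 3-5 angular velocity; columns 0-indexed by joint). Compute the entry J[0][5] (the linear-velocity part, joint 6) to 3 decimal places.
axis z_5 = (0.9012,-0.3709,0.2241); lever o_n−o_5 = (-0.8060,0.3972,3.8978)
cross product → J_v[:, 5] = (-1.5347,-3.6934,0.0590)
J_ω[:, 5] = z_5
entry J[0][5] = -1.5347

-1.535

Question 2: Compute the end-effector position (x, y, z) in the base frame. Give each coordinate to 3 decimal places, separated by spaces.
after link 1: o_1 = (-4.3301, 2.5000, 1.0000)
after link 2: o_2 = (-1.8301, 6.8301, -3.0000)
after link 3: o_3 = (-3.6782, 9.6292, -0.4019)
after link 4: o_4 = (-6.2892, 12.1779, 3.1599)
after link 5: o_5 = (-7.6749, 7.1895, 0.4774)
after link 6: o_6 = (-8.4809, 7.5867, 4.3751)

-8.481 7.587 4.375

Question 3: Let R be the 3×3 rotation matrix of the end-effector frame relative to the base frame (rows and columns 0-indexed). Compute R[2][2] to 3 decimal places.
End-effector z-axis (col 2 of R) = (0.3837,0.9234,-0.0148)
R[2][2] = -0.0148

-0.015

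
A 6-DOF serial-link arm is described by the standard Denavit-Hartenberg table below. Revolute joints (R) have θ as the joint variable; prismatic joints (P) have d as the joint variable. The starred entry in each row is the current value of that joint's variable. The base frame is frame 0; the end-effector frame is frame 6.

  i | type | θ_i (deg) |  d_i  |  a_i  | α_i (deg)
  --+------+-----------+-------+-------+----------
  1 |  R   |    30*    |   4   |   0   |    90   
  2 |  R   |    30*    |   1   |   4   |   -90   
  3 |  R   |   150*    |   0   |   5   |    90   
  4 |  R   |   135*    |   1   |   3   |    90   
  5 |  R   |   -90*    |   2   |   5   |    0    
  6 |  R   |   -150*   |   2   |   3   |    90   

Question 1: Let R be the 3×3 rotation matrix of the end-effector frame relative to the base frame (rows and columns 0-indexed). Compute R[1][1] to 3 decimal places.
End-effector y-axis (col 1 of R) = (-0.9422,-0.1358,0.3062)
R[1][1] = -0.1358

-0.136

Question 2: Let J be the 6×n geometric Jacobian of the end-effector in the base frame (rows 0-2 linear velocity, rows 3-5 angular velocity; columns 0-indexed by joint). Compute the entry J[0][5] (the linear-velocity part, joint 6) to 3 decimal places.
-0.770

axis z_5 = (-0.9422,-0.1358,0.3062); lever o_n−o_5 = (-2.5300,2.5662,-0.1159)
cross product → J_v[:, 5] = (-0.7700,-0.8839,-2.7615)
J_ω[:, 5] = z_5
entry J[0][5] = -0.7700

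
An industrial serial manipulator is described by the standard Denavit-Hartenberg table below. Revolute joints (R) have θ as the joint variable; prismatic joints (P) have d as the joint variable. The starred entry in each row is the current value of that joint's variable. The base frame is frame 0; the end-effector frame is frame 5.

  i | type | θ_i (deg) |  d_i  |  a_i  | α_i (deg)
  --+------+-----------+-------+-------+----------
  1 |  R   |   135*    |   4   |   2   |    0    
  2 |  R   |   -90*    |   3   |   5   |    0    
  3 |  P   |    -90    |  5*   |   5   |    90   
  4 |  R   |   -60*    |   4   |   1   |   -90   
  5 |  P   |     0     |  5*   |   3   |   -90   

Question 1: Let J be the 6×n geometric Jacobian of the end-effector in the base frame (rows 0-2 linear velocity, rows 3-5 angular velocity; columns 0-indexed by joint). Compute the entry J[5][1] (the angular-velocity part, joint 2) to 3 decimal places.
1.000

axis z_1 = (0.0000,0.0000,1.0000); lever o_n−o_1 = (8.7187,-7.3045,7.0359)
cross product → J_v[:, 1] = (7.3045,8.7187,-0.0000)
J_ω[:, 1] = z_1
entry J[5][1] = 1.0000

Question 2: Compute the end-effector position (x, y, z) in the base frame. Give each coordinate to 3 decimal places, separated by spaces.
after link 1: o_1 = (-1.4142, 1.4142, 4.0000)
after link 2: o_2 = (2.1213, 4.9497, 7.0000)
after link 3: o_3 = (5.6569, 1.4142, 12.0000)
after link 4: o_4 = (3.1820, -1.7678, 11.1340)
after link 5: o_5 = (7.3045, -5.8903, 11.0359)

7.305 -5.890 11.036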